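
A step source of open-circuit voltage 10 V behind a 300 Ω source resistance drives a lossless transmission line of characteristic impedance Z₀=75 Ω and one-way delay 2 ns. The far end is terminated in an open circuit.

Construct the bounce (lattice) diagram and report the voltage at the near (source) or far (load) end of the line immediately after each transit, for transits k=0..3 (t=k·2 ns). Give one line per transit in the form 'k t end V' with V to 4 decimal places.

Γ_L=1.000000, Γ_S=0.600000; launch V₁=10·75/375=2.000000
k=0 src: V=2.0000
k=1 load: inc=2.000000, refl=2.000000·1.000000=2.0000; V=0.000000+2.000000+2.000000=4.0000
k=2 src: inc=2.000000, refl=2.000000·0.600000=1.2000; V=2.000000+2.000000+1.200000=5.2000
k=3 load: inc=1.200000, refl=1.200000·1.000000=1.2000; V=4.000000+1.200000+1.200000=6.4000

0 0 source 2.0000
1 2 load 4.0000
2 4 source 5.2000
3 6 load 6.4000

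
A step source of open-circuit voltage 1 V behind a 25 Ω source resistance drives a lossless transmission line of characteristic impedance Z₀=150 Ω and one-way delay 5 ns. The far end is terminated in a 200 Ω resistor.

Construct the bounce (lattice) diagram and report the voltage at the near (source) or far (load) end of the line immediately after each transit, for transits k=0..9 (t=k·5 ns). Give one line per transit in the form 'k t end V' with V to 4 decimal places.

0 0 source 0.8571
1 5 load 0.9796
2 10 source 0.8921
3 15 load 0.8796
4 20 source 0.8886
5 25 load 0.8898
6 30 source 0.8889
7 35 load 0.8888
8 40 source 0.8889
9 45 load 0.8889

Γ_L=0.142857, Γ_S=-0.714286; launch V₁=1·150/175=0.857143
k=0 src: V=0.8571
k=1 load: inc=0.857143, refl=0.857143·0.142857=0.1224; V=0.000000+0.857143+0.122449=0.9796
k=2 src: inc=0.122449, refl=0.122449·-0.714286=-0.0875; V=0.857143+0.122449+-0.087464=0.8921
k=3 load: inc=-0.087464, refl=-0.087464·0.142857=-0.0125; V=0.979592+-0.087464+-0.012495=0.8796
k=4 src: inc=-0.012495, refl=-0.012495·-0.714286=0.0089; V=0.892128+-0.012495+0.008925=0.8886
k=5 load: inc=0.008925, refl=0.008925·0.142857=0.0013; V=0.879633+0.008925+0.001275=0.8898
k=6 src: inc=0.001275, refl=0.001275·-0.714286=-0.0009; V=0.888558+0.001275+-0.000911=0.8889
k=7 load: inc=-0.000911, refl=-0.000911·0.142857=-0.0001; V=0.889833+-0.000911+-0.000130=0.8888
k=8 src: inc=-0.000130, refl=-0.000130·-0.714286=0.0001; V=0.888923+-0.000130+0.000093=0.8889
k=9 load: inc=0.000093, refl=0.000093·0.142857=0.0000; V=0.888793+0.000093+0.000013=0.8889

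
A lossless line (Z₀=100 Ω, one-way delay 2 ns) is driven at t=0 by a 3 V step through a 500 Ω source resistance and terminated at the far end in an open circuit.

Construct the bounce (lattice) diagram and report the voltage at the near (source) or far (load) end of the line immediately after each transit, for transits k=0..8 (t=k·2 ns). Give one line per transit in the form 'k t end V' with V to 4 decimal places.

Γ_L=1.000000, Γ_S=0.666667; launch V₁=3·100/600=0.500000
k=0 src: V=0.5000
k=1 load: inc=0.500000, refl=0.500000·1.000000=0.5000; V=0.000000+0.500000+0.500000=1.0000
k=2 src: inc=0.500000, refl=0.500000·0.666667=0.3333; V=0.500000+0.500000+0.333333=1.3333
k=3 load: inc=0.333333, refl=0.333333·1.000000=0.3333; V=1.000000+0.333333+0.333333=1.6667
k=4 src: inc=0.333333, refl=0.333333·0.666667=0.2222; V=1.333333+0.333333+0.222222=1.8889
k=5 load: inc=0.222222, refl=0.222222·1.000000=0.2222; V=1.666667+0.222222+0.222222=2.1111
k=6 src: inc=0.222222, refl=0.222222·0.666667=0.1481; V=1.888889+0.222222+0.148148=2.2593
k=7 load: inc=0.148148, refl=0.148148·1.000000=0.1481; V=2.111111+0.148148+0.148148=2.4074
k=8 src: inc=0.148148, refl=0.148148·0.666667=0.0988; V=2.259259+0.148148+0.098765=2.5062

0 0 source 0.5000
1 2 load 1.0000
2 4 source 1.3333
3 6 load 1.6667
4 8 source 1.8889
5 10 load 2.1111
6 12 source 2.2593
7 14 load 2.4074
8 16 source 2.5062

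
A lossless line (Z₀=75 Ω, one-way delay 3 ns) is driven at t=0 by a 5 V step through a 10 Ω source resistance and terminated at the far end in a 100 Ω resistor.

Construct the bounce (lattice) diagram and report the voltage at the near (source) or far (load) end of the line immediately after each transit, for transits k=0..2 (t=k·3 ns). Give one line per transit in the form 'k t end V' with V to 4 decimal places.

Γ_L=0.142857, Γ_S=-0.764706; launch V₁=5·75/85=4.411765
k=0 src: V=4.4118
k=1 load: inc=4.411765, refl=4.411765·0.142857=0.6303; V=0.000000+4.411765+0.630252=5.0420
k=2 src: inc=0.630252, refl=0.630252·-0.764706=-0.4820; V=4.411765+0.630252+-0.481957=4.5601

0 0 source 4.4118
1 3 load 5.0420
2 6 source 4.5601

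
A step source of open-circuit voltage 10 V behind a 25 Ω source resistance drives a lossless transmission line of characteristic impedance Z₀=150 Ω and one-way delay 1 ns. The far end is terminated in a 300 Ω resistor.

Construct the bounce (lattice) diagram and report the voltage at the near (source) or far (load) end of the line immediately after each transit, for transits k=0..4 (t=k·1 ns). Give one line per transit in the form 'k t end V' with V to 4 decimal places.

Γ_L=0.333333, Γ_S=-0.714286; launch V₁=10·150/175=8.571429
k=0 src: V=8.5714
k=1 load: inc=8.571429, refl=8.571429·0.333333=2.8571; V=0.000000+8.571429+2.857143=11.4286
k=2 src: inc=2.857143, refl=2.857143·-0.714286=-2.0408; V=8.571429+2.857143+-2.040816=9.3878
k=3 load: inc=-2.040816, refl=-2.040816·0.333333=-0.6803; V=11.428571+-2.040816+-0.680272=8.7075
k=4 src: inc=-0.680272, refl=-0.680272·-0.714286=0.4859; V=9.387755+-0.680272+0.485909=9.1934

0 0 source 8.5714
1 1 load 11.4286
2 2 source 9.3878
3 3 load 8.7075
4 4 source 9.1934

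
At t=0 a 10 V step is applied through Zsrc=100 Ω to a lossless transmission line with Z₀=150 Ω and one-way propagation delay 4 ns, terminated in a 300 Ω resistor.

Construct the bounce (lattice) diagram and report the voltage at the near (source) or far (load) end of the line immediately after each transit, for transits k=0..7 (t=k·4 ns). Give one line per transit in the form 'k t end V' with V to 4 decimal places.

Γ_L=0.333333, Γ_S=-0.200000; launch V₁=10·150/250=6.000000
k=0 src: V=6.0000
k=1 load: inc=6.000000, refl=6.000000·0.333333=2.0000; V=0.000000+6.000000+2.000000=8.0000
k=2 src: inc=2.000000, refl=2.000000·-0.200000=-0.4000; V=6.000000+2.000000+-0.400000=7.6000
k=3 load: inc=-0.400000, refl=-0.400000·0.333333=-0.1333; V=8.000000+-0.400000+-0.133333=7.4667
k=4 src: inc=-0.133333, refl=-0.133333·-0.200000=0.0267; V=7.600000+-0.133333+0.026667=7.4933
k=5 load: inc=0.026667, refl=0.026667·0.333333=0.0089; V=7.466667+0.026667+0.008889=7.5022
k=6 src: inc=0.008889, refl=0.008889·-0.200000=-0.0018; V=7.493333+0.008889+-0.001778=7.5004
k=7 load: inc=-0.001778, refl=-0.001778·0.333333=-0.0006; V=7.502222+-0.001778+-0.000593=7.4999

0 0 source 6.0000
1 4 load 8.0000
2 8 source 7.6000
3 12 load 7.4667
4 16 source 7.4933
5 20 load 7.5022
6 24 source 7.5004
7 28 load 7.4999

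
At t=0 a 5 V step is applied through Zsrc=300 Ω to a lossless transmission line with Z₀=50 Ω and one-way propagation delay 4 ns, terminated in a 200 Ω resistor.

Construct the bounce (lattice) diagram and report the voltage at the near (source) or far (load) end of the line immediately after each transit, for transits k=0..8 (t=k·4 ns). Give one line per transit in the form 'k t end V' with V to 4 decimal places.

Γ_L=0.600000, Γ_S=0.714286; launch V₁=5·50/350=0.714286
k=0 src: V=0.7143
k=1 load: inc=0.714286, refl=0.714286·0.600000=0.4286; V=0.000000+0.714286+0.428571=1.1429
k=2 src: inc=0.428571, refl=0.428571·0.714286=0.3061; V=0.714286+0.428571+0.306122=1.4490
k=3 load: inc=0.306122, refl=0.306122·0.600000=0.1837; V=1.142857+0.306122+0.183673=1.6327
k=4 src: inc=0.183673, refl=0.183673·0.714286=0.1312; V=1.448980+0.183673+0.131195=1.7638
k=5 load: inc=0.131195, refl=0.131195·0.600000=0.0787; V=1.632653+0.131195+0.078717=1.8426
k=6 src: inc=0.078717, refl=0.078717·0.714286=0.0562; V=1.763848+0.078717+0.056227=1.8988
k=7 load: inc=0.056227, refl=0.056227·0.600000=0.0337; V=1.842566+0.056227+0.033736=1.9325
k=8 src: inc=0.033736, refl=0.033736·0.714286=0.0241; V=1.898792+0.033736+0.024097=1.9566

0 0 source 0.7143
1 4 load 1.1429
2 8 source 1.4490
3 12 load 1.6327
4 16 source 1.7638
5 20 load 1.8426
6 24 source 1.8988
7 28 load 1.9325
8 32 source 1.9566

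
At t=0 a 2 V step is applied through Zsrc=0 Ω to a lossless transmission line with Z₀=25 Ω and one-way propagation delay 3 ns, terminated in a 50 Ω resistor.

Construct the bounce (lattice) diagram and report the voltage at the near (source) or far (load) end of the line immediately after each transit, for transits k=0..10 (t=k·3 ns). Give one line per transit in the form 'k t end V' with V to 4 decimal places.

Γ_L=0.333333, Γ_S=-1.000000; launch V₁=2·25/25=2.000000
k=0 src: V=2.0000
k=1 load: inc=2.000000, refl=2.000000·0.333333=0.6667; V=0.000000+2.000000+0.666667=2.6667
k=2 src: inc=0.666667, refl=0.666667·-1.000000=-0.6667; V=2.000000+0.666667+-0.666667=2.0000
k=3 load: inc=-0.666667, refl=-0.666667·0.333333=-0.2222; V=2.666667+-0.666667+-0.222222=1.7778
k=4 src: inc=-0.222222, refl=-0.222222·-1.000000=0.2222; V=2.000000+-0.222222+0.222222=2.0000
k=5 load: inc=0.222222, refl=0.222222·0.333333=0.0741; V=1.777778+0.222222+0.074074=2.0741
k=6 src: inc=0.074074, refl=0.074074·-1.000000=-0.0741; V=2.000000+0.074074+-0.074074=2.0000
k=7 load: inc=-0.074074, refl=-0.074074·0.333333=-0.0247; V=2.074074+-0.074074+-0.024691=1.9753
k=8 src: inc=-0.024691, refl=-0.024691·-1.000000=0.0247; V=2.000000+-0.024691+0.024691=2.0000
k=9 load: inc=0.024691, refl=0.024691·0.333333=0.0082; V=1.975309+0.024691+0.008230=2.0082
k=10 src: inc=0.008230, refl=0.008230·-1.000000=-0.0082; V=2.000000+0.008230+-0.008230=2.0000

0 0 source 2.0000
1 3 load 2.6667
2 6 source 2.0000
3 9 load 1.7778
4 12 source 2.0000
5 15 load 2.0741
6 18 source 2.0000
7 21 load 1.9753
8 24 source 2.0000
9 27 load 2.0082
10 30 source 2.0000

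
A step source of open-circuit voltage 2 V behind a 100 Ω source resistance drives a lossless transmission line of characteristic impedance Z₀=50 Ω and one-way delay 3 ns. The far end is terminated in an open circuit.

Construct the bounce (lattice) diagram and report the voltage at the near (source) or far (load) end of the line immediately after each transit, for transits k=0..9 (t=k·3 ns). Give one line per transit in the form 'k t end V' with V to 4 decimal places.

Γ_L=1.000000, Γ_S=0.333333; launch V₁=2·50/150=0.666667
k=0 src: V=0.6667
k=1 load: inc=0.666667, refl=0.666667·1.000000=0.6667; V=0.000000+0.666667+0.666667=1.3333
k=2 src: inc=0.666667, refl=0.666667·0.333333=0.2222; V=0.666667+0.666667+0.222222=1.5556
k=3 load: inc=0.222222, refl=0.222222·1.000000=0.2222; V=1.333333+0.222222+0.222222=1.7778
k=4 src: inc=0.222222, refl=0.222222·0.333333=0.0741; V=1.555556+0.222222+0.074074=1.8519
k=5 load: inc=0.074074, refl=0.074074·1.000000=0.0741; V=1.777778+0.074074+0.074074=1.9259
k=6 src: inc=0.074074, refl=0.074074·0.333333=0.0247; V=1.851852+0.074074+0.024691=1.9506
k=7 load: inc=0.024691, refl=0.024691·1.000000=0.0247; V=1.925926+0.024691+0.024691=1.9753
k=8 src: inc=0.024691, refl=0.024691·0.333333=0.0082; V=1.950617+0.024691+0.008230=1.9835
k=9 load: inc=0.008230, refl=0.008230·1.000000=0.0082; V=1.975309+0.008230+0.008230=1.9918

0 0 source 0.6667
1 3 load 1.3333
2 6 source 1.5556
3 9 load 1.7778
4 12 source 1.8519
5 15 load 1.9259
6 18 source 1.9506
7 21 load 1.9753
8 24 source 1.9835
9 27 load 1.9918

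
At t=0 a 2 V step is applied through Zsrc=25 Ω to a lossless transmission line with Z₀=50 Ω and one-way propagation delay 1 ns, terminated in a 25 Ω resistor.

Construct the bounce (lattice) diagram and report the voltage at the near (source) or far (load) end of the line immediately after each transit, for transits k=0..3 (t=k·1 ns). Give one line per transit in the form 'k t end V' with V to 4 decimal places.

0 0 source 1.3333
1 1 load 0.8889
2 2 source 1.0370
3 3 load 0.9877

Γ_L=-0.333333, Γ_S=-0.333333; launch V₁=2·50/75=1.333333
k=0 src: V=1.3333
k=1 load: inc=1.333333, refl=1.333333·-0.333333=-0.4444; V=0.000000+1.333333+-0.444444=0.8889
k=2 src: inc=-0.444444, refl=-0.444444·-0.333333=0.1481; V=1.333333+-0.444444+0.148148=1.0370
k=3 load: inc=0.148148, refl=0.148148·-0.333333=-0.0494; V=0.888889+0.148148+-0.049383=0.9877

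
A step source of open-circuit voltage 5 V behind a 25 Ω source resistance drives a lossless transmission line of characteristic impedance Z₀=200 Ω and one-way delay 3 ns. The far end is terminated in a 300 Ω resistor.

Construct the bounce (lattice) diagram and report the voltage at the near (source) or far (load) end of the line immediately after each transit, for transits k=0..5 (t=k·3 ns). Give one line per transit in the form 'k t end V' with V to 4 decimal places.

0 0 source 4.4444
1 3 load 5.3333
2 6 source 4.6420
3 9 load 4.5037
4 12 source 4.6112
5 15 load 4.6328

Γ_L=0.200000, Γ_S=-0.777778; launch V₁=5·200/225=4.444444
k=0 src: V=4.4444
k=1 load: inc=4.444444, refl=4.444444·0.200000=0.8889; V=0.000000+4.444444+0.888889=5.3333
k=2 src: inc=0.888889, refl=0.888889·-0.777778=-0.6914; V=4.444444+0.888889+-0.691358=4.6420
k=3 load: inc=-0.691358, refl=-0.691358·0.200000=-0.1383; V=5.333333+-0.691358+-0.138272=4.5037
k=4 src: inc=-0.138272, refl=-0.138272·-0.777778=0.1075; V=4.641975+-0.138272+0.107545=4.6112
k=5 load: inc=0.107545, refl=0.107545·0.200000=0.0215; V=4.503704+0.107545+0.021509=4.6328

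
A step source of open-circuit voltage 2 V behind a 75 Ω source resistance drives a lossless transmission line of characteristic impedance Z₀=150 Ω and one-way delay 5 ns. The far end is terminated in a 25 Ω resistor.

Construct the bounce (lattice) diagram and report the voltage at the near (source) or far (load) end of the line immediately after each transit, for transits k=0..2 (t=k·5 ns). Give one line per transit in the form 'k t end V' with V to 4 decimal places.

Γ_L=-0.714286, Γ_S=-0.333333; launch V₁=2·150/225=1.333333
k=0 src: V=1.3333
k=1 load: inc=1.333333, refl=1.333333·-0.714286=-0.9524; V=0.000000+1.333333+-0.952381=0.3810
k=2 src: inc=-0.952381, refl=-0.952381·-0.333333=0.3175; V=1.333333+-0.952381+0.317460=0.6984

0 0 source 1.3333
1 5 load 0.3810
2 10 source 0.6984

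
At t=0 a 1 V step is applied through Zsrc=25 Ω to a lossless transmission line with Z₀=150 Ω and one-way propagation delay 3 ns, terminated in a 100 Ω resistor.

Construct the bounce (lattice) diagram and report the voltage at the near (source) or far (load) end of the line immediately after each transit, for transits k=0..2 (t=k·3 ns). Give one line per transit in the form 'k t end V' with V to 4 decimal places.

Γ_L=-0.200000, Γ_S=-0.714286; launch V₁=1·150/175=0.857143
k=0 src: V=0.8571
k=1 load: inc=0.857143, refl=0.857143·-0.200000=-0.1714; V=0.000000+0.857143+-0.171429=0.6857
k=2 src: inc=-0.171429, refl=-0.171429·-0.714286=0.1224; V=0.857143+-0.171429+0.122449=0.8082

0 0 source 0.8571
1 3 load 0.6857
2 6 source 0.8082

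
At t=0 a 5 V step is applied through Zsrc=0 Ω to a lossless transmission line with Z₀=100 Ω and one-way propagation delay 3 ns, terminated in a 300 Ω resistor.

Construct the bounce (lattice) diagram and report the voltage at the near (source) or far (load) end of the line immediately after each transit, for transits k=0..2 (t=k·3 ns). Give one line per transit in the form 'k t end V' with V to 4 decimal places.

0 0 source 5.0000
1 3 load 7.5000
2 6 source 5.0000

Γ_L=0.500000, Γ_S=-1.000000; launch V₁=5·100/100=5.000000
k=0 src: V=5.0000
k=1 load: inc=5.000000, refl=5.000000·0.500000=2.5000; V=0.000000+5.000000+2.500000=7.5000
k=2 src: inc=2.500000, refl=2.500000·-1.000000=-2.5000; V=5.000000+2.500000+-2.500000=5.0000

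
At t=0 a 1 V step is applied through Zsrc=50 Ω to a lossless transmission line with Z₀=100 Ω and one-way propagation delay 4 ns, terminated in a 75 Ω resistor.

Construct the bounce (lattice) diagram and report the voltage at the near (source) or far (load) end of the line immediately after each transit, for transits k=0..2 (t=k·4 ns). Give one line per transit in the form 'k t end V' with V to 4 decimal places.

0 0 source 0.6667
1 4 load 0.5714
2 8 source 0.6032

Γ_L=-0.142857, Γ_S=-0.333333; launch V₁=1·100/150=0.666667
k=0 src: V=0.6667
k=1 load: inc=0.666667, refl=0.666667·-0.142857=-0.0952; V=0.000000+0.666667+-0.095238=0.5714
k=2 src: inc=-0.095238, refl=-0.095238·-0.333333=0.0317; V=0.666667+-0.095238+0.031746=0.6032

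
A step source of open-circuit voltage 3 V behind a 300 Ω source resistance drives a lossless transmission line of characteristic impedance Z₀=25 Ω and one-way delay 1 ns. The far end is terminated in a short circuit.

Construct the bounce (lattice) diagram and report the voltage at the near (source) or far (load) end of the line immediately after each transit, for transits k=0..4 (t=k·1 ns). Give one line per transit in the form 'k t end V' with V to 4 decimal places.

0 0 source 0.2308
1 1 load 0.0000
2 2 source -0.1953
3 3 load 0.0000
4 4 source 0.1652

Γ_L=-1.000000, Γ_S=0.846154; launch V₁=3·25/325=0.230769
k=0 src: V=0.2308
k=1 load: inc=0.230769, refl=0.230769·-1.000000=-0.2308; V=0.000000+0.230769+-0.230769=0.0000
k=2 src: inc=-0.230769, refl=-0.230769·0.846154=-0.1953; V=0.230769+-0.230769+-0.195266=-0.1953
k=3 load: inc=-0.195266, refl=-0.195266·-1.000000=0.1953; V=0.000000+-0.195266+0.195266=0.0000
k=4 src: inc=0.195266, refl=0.195266·0.846154=0.1652; V=-0.195266+0.195266+0.165225=0.1652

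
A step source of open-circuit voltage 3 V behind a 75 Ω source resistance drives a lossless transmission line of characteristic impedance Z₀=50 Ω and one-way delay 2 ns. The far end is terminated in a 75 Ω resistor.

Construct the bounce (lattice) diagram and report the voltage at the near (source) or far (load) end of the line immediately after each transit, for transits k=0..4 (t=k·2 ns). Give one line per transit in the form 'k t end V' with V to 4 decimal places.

Γ_L=0.200000, Γ_S=0.200000; launch V₁=3·50/125=1.200000
k=0 src: V=1.2000
k=1 load: inc=1.200000, refl=1.200000·0.200000=0.2400; V=0.000000+1.200000+0.240000=1.4400
k=2 src: inc=0.240000, refl=0.240000·0.200000=0.0480; V=1.200000+0.240000+0.048000=1.4880
k=3 load: inc=0.048000, refl=0.048000·0.200000=0.0096; V=1.440000+0.048000+0.009600=1.4976
k=4 src: inc=0.009600, refl=0.009600·0.200000=0.0019; V=1.488000+0.009600+0.001920=1.4995

0 0 source 1.2000
1 2 load 1.4400
2 4 source 1.4880
3 6 load 1.4976
4 8 source 1.4995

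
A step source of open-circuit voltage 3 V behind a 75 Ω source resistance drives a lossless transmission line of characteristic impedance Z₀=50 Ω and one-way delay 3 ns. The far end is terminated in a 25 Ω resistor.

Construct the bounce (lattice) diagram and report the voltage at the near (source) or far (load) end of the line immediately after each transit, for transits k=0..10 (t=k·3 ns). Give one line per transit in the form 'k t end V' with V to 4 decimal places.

0 0 source 1.2000
1 3 load 0.8000
2 6 source 0.7200
3 9 load 0.7467
4 12 source 0.7520
5 15 load 0.7502
6 18 source 0.7499
7 21 load 0.7500
8 24 source 0.7500
9 27 load 0.7500
10 30 source 0.7500

Γ_L=-0.333333, Γ_S=0.200000; launch V₁=3·50/125=1.200000
k=0 src: V=1.2000
k=1 load: inc=1.200000, refl=1.200000·-0.333333=-0.4000; V=0.000000+1.200000+-0.400000=0.8000
k=2 src: inc=-0.400000, refl=-0.400000·0.200000=-0.0800; V=1.200000+-0.400000+-0.080000=0.7200
k=3 load: inc=-0.080000, refl=-0.080000·-0.333333=0.0267; V=0.800000+-0.080000+0.026667=0.7467
k=4 src: inc=0.026667, refl=0.026667·0.200000=0.0053; V=0.720000+0.026667+0.005333=0.7520
k=5 load: inc=0.005333, refl=0.005333·-0.333333=-0.0018; V=0.746667+0.005333+-0.001778=0.7502
k=6 src: inc=-0.001778, refl=-0.001778·0.200000=-0.0004; V=0.752000+-0.001778+-0.000356=0.7499
k=7 load: inc=-0.000356, refl=-0.000356·-0.333333=0.0001; V=0.750222+-0.000356+0.000119=0.7500
k=8 src: inc=0.000119, refl=0.000119·0.200000=0.0000; V=0.749867+0.000119+0.000024=0.7500
k=9 load: inc=0.000024, refl=0.000024·-0.333333=-0.0000; V=0.749985+0.000024+-0.000008=0.7500
k=10 src: inc=-0.000008, refl=-0.000008·0.200000=-0.0000; V=0.750009+-0.000008+-0.000002=0.7500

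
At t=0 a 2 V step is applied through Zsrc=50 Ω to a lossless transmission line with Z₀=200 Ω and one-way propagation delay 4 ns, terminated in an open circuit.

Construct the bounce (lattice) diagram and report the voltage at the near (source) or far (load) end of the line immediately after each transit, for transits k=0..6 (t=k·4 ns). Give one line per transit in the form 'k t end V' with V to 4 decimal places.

0 0 source 1.6000
1 4 load 3.2000
2 8 source 2.2400
3 12 load 1.2800
4 16 source 1.8560
5 20 load 2.4320
6 24 source 2.0864

Γ_L=1.000000, Γ_S=-0.600000; launch V₁=2·200/250=1.600000
k=0 src: V=1.6000
k=1 load: inc=1.600000, refl=1.600000·1.000000=1.6000; V=0.000000+1.600000+1.600000=3.2000
k=2 src: inc=1.600000, refl=1.600000·-0.600000=-0.9600; V=1.600000+1.600000+-0.960000=2.2400
k=3 load: inc=-0.960000, refl=-0.960000·1.000000=-0.9600; V=3.200000+-0.960000+-0.960000=1.2800
k=4 src: inc=-0.960000, refl=-0.960000·-0.600000=0.5760; V=2.240000+-0.960000+0.576000=1.8560
k=5 load: inc=0.576000, refl=0.576000·1.000000=0.5760; V=1.280000+0.576000+0.576000=2.4320
k=6 src: inc=0.576000, refl=0.576000·-0.600000=-0.3456; V=1.856000+0.576000+-0.345600=2.0864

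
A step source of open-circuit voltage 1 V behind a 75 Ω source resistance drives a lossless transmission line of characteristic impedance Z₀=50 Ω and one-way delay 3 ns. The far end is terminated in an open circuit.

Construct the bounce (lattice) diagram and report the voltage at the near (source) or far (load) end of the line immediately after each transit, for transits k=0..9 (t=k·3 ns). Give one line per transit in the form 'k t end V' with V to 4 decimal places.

0 0 source 0.4000
1 3 load 0.8000
2 6 source 0.8800
3 9 load 0.9600
4 12 source 0.9760
5 15 load 0.9920
6 18 source 0.9952
7 21 load 0.9984
8 24 source 0.9990
9 27 load 0.9997

Γ_L=1.000000, Γ_S=0.200000; launch V₁=1·50/125=0.400000
k=0 src: V=0.4000
k=1 load: inc=0.400000, refl=0.400000·1.000000=0.4000; V=0.000000+0.400000+0.400000=0.8000
k=2 src: inc=0.400000, refl=0.400000·0.200000=0.0800; V=0.400000+0.400000+0.080000=0.8800
k=3 load: inc=0.080000, refl=0.080000·1.000000=0.0800; V=0.800000+0.080000+0.080000=0.9600
k=4 src: inc=0.080000, refl=0.080000·0.200000=0.0160; V=0.880000+0.080000+0.016000=0.9760
k=5 load: inc=0.016000, refl=0.016000·1.000000=0.0160; V=0.960000+0.016000+0.016000=0.9920
k=6 src: inc=0.016000, refl=0.016000·0.200000=0.0032; V=0.976000+0.016000+0.003200=0.9952
k=7 load: inc=0.003200, refl=0.003200·1.000000=0.0032; V=0.992000+0.003200+0.003200=0.9984
k=8 src: inc=0.003200, refl=0.003200·0.200000=0.0006; V=0.995200+0.003200+0.000640=0.9990
k=9 load: inc=0.000640, refl=0.000640·1.000000=0.0006; V=0.998400+0.000640+0.000640=0.9997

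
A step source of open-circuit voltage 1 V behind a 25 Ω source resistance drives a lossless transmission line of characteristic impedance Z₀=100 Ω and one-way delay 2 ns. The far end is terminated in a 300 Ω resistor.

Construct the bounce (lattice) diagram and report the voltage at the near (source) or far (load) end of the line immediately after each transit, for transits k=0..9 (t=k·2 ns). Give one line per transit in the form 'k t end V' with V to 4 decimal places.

Γ_L=0.500000, Γ_S=-0.600000; launch V₁=1·100/125=0.800000
k=0 src: V=0.8000
k=1 load: inc=0.800000, refl=0.800000·0.500000=0.4000; V=0.000000+0.800000+0.400000=1.2000
k=2 src: inc=0.400000, refl=0.400000·-0.600000=-0.2400; V=0.800000+0.400000+-0.240000=0.9600
k=3 load: inc=-0.240000, refl=-0.240000·0.500000=-0.1200; V=1.200000+-0.240000+-0.120000=0.8400
k=4 src: inc=-0.120000, refl=-0.120000·-0.600000=0.0720; V=0.960000+-0.120000+0.072000=0.9120
k=5 load: inc=0.072000, refl=0.072000·0.500000=0.0360; V=0.840000+0.072000+0.036000=0.9480
k=6 src: inc=0.036000, refl=0.036000·-0.600000=-0.0216; V=0.912000+0.036000+-0.021600=0.9264
k=7 load: inc=-0.021600, refl=-0.021600·0.500000=-0.0108; V=0.948000+-0.021600+-0.010800=0.9156
k=8 src: inc=-0.010800, refl=-0.010800·-0.600000=0.0065; V=0.926400+-0.010800+0.006480=0.9221
k=9 load: inc=0.006480, refl=0.006480·0.500000=0.0032; V=0.915600+0.006480+0.003240=0.9253

0 0 source 0.8000
1 2 load 1.2000
2 4 source 0.9600
3 6 load 0.8400
4 8 source 0.9120
5 10 load 0.9480
6 12 source 0.9264
7 14 load 0.9156
8 16 source 0.9221
9 18 load 0.9253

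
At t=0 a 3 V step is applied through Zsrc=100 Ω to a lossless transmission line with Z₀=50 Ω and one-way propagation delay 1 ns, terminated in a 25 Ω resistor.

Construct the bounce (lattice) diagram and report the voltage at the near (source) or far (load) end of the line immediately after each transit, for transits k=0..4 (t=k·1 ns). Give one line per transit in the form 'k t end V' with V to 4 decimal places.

Γ_L=-0.333333, Γ_S=0.333333; launch V₁=3·50/150=1.000000
k=0 src: V=1.0000
k=1 load: inc=1.000000, refl=1.000000·-0.333333=-0.3333; V=0.000000+1.000000+-0.333333=0.6667
k=2 src: inc=-0.333333, refl=-0.333333·0.333333=-0.1111; V=1.000000+-0.333333+-0.111111=0.5556
k=3 load: inc=-0.111111, refl=-0.111111·-0.333333=0.0370; V=0.666667+-0.111111+0.037037=0.5926
k=4 src: inc=0.037037, refl=0.037037·0.333333=0.0123; V=0.555556+0.037037+0.012346=0.6049

0 0 source 1.0000
1 1 load 0.6667
2 2 source 0.5556
3 3 load 0.5926
4 4 source 0.6049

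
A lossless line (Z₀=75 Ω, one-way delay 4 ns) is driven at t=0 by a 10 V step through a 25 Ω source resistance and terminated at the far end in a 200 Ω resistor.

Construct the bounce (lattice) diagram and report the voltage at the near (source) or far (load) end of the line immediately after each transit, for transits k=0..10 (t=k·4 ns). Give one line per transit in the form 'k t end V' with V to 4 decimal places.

0 0 source 7.5000
1 4 load 10.9091
2 8 source 9.2045
3 12 load 8.4298
4 16 source 8.8171
5 20 load 8.9932
6 24 source 8.9052
7 28 load 8.8652
8 32 source 8.8852
9 36 load 8.8943
10 40 source 8.8897

Γ_L=0.454545, Γ_S=-0.500000; launch V₁=10·75/100=7.500000
k=0 src: V=7.5000
k=1 load: inc=7.500000, refl=7.500000·0.454545=3.4091; V=0.000000+7.500000+3.409091=10.9091
k=2 src: inc=3.409091, refl=3.409091·-0.500000=-1.7045; V=7.500000+3.409091+-1.704545=9.2045
k=3 load: inc=-1.704545, refl=-1.704545·0.454545=-0.7748; V=10.909091+-1.704545+-0.774793=8.4298
k=4 src: inc=-0.774793, refl=-0.774793·-0.500000=0.3874; V=9.204545+-0.774793+0.387397=8.8171
k=5 load: inc=0.387397, refl=0.387397·0.454545=0.1761; V=8.429752+0.387397+0.176089=8.9932
k=6 src: inc=0.176089, refl=0.176089·-0.500000=-0.0880; V=8.817149+0.176089+-0.088045=8.9052
k=7 load: inc=-0.088045, refl=-0.088045·0.454545=-0.0400; V=8.993238+-0.088045+-0.040020=8.8652
k=8 src: inc=-0.040020, refl=-0.040020·-0.500000=0.0200; V=8.905193+-0.040020+0.020010=8.8852
k=9 load: inc=0.020010, refl=0.020010·0.454545=0.0091; V=8.865173+0.020010+0.009096=8.8943
k=10 src: inc=0.009096, refl=0.009096·-0.500000=-0.0045; V=8.885183+0.009096+-0.004548=8.8897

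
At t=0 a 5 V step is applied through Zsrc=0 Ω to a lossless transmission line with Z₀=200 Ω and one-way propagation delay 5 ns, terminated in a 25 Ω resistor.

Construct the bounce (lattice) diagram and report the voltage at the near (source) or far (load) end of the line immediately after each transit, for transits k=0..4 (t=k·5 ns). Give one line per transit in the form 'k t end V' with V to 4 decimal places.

Γ_L=-0.777778, Γ_S=-1.000000; launch V₁=5·200/200=5.000000
k=0 src: V=5.0000
k=1 load: inc=5.000000, refl=5.000000·-0.777778=-3.8889; V=0.000000+5.000000+-3.888889=1.1111
k=2 src: inc=-3.888889, refl=-3.888889·-1.000000=3.8889; V=5.000000+-3.888889+3.888889=5.0000
k=3 load: inc=3.888889, refl=3.888889·-0.777778=-3.0247; V=1.111111+3.888889+-3.024691=1.9753
k=4 src: inc=-3.024691, refl=-3.024691·-1.000000=3.0247; V=5.000000+-3.024691+3.024691=5.0000

0 0 source 5.0000
1 5 load 1.1111
2 10 source 5.0000
3 15 load 1.9753
4 20 source 5.0000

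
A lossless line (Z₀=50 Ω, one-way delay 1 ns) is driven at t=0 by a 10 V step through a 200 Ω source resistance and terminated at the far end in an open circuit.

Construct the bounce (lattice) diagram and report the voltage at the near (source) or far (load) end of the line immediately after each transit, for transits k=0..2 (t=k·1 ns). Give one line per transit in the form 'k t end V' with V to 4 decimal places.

0 0 source 2.0000
1 1 load 4.0000
2 2 source 5.2000

Γ_L=1.000000, Γ_S=0.600000; launch V₁=10·50/250=2.000000
k=0 src: V=2.0000
k=1 load: inc=2.000000, refl=2.000000·1.000000=2.0000; V=0.000000+2.000000+2.000000=4.0000
k=2 src: inc=2.000000, refl=2.000000·0.600000=1.2000; V=2.000000+2.000000+1.200000=5.2000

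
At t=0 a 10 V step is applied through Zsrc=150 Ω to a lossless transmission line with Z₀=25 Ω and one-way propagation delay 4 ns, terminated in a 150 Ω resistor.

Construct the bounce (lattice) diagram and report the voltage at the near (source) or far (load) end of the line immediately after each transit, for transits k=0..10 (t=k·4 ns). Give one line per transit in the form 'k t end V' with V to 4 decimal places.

Γ_L=0.714286, Γ_S=0.714286; launch V₁=10·25/175=1.428571
k=0 src: V=1.4286
k=1 load: inc=1.428571, refl=1.428571·0.714286=1.0204; V=0.000000+1.428571+1.020408=2.4490
k=2 src: inc=1.020408, refl=1.020408·0.714286=0.7289; V=1.428571+1.020408+0.728863=3.1778
k=3 load: inc=0.728863, refl=0.728863·0.714286=0.5206; V=2.448980+0.728863+0.520616=3.6985
k=4 src: inc=0.520616, refl=0.520616·0.714286=0.3719; V=3.177843+0.520616+0.371869=4.0703
k=5 load: inc=0.371869, refl=0.371869·0.714286=0.2656; V=3.698459+0.371869+0.265621=4.3359
k=6 src: inc=0.265621, refl=0.265621·0.714286=0.1897; V=4.070328+0.265621+0.189729=4.5257
k=7 load: inc=0.189729, refl=0.189729·0.714286=0.1355; V=4.335948+0.189729+0.135521=4.6612
k=8 src: inc=0.135521, refl=0.135521·0.714286=0.0968; V=4.525677+0.135521+0.096801=4.7580
k=9 load: inc=0.096801, refl=0.096801·0.714286=0.0691; V=4.661198+0.096801+0.069143=4.8271
k=10 src: inc=0.069143, refl=0.069143·0.714286=0.0494; V=4.757999+0.069143+0.049388=4.8765

0 0 source 1.4286
1 4 load 2.4490
2 8 source 3.1778
3 12 load 3.6985
4 16 source 4.0703
5 20 load 4.3359
6 24 source 4.5257
7 28 load 4.6612
8 32 source 4.7580
9 36 load 4.8271
10 40 source 4.8765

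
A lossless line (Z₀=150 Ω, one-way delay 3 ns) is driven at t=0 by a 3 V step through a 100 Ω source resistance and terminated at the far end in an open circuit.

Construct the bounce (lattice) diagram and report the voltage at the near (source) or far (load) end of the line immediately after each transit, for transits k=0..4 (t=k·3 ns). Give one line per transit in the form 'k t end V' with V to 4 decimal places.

Γ_L=1.000000, Γ_S=-0.200000; launch V₁=3·150/250=1.800000
k=0 src: V=1.8000
k=1 load: inc=1.800000, refl=1.800000·1.000000=1.8000; V=0.000000+1.800000+1.800000=3.6000
k=2 src: inc=1.800000, refl=1.800000·-0.200000=-0.3600; V=1.800000+1.800000+-0.360000=3.2400
k=3 load: inc=-0.360000, refl=-0.360000·1.000000=-0.3600; V=3.600000+-0.360000+-0.360000=2.8800
k=4 src: inc=-0.360000, refl=-0.360000·-0.200000=0.0720; V=3.240000+-0.360000+0.072000=2.9520

0 0 source 1.8000
1 3 load 3.6000
2 6 source 3.2400
3 9 load 2.8800
4 12 source 2.9520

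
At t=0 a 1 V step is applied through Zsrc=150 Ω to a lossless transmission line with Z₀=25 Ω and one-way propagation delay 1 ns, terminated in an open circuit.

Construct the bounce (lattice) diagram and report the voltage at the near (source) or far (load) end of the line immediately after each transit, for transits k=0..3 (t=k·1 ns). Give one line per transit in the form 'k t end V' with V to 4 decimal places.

0 0 source 0.1429
1 1 load 0.2857
2 2 source 0.3878
3 3 load 0.4898

Γ_L=1.000000, Γ_S=0.714286; launch V₁=1·25/175=0.142857
k=0 src: V=0.1429
k=1 load: inc=0.142857, refl=0.142857·1.000000=0.1429; V=0.000000+0.142857+0.142857=0.2857
k=2 src: inc=0.142857, refl=0.142857·0.714286=0.1020; V=0.142857+0.142857+0.102041=0.3878
k=3 load: inc=0.102041, refl=0.102041·1.000000=0.1020; V=0.285714+0.102041+0.102041=0.4898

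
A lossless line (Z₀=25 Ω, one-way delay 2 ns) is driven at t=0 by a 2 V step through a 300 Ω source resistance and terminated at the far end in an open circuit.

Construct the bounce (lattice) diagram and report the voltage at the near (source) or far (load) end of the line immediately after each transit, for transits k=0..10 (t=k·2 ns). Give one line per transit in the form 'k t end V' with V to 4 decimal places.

Γ_L=1.000000, Γ_S=0.846154; launch V₁=2·25/325=0.153846
k=0 src: V=0.1538
k=1 load: inc=0.153846, refl=0.153846·1.000000=0.1538; V=0.000000+0.153846+0.153846=0.3077
k=2 src: inc=0.153846, refl=0.153846·0.846154=0.1302; V=0.153846+0.153846+0.130178=0.4379
k=3 load: inc=0.130178, refl=0.130178·1.000000=0.1302; V=0.307692+0.130178+0.130178=0.5680
k=4 src: inc=0.130178, refl=0.130178·0.846154=0.1102; V=0.437870+0.130178+0.110150=0.6782
k=5 load: inc=0.110150, refl=0.110150·1.000000=0.1102; V=0.568047+0.110150+0.110150=0.7883
k=6 src: inc=0.110150, refl=0.110150·0.846154=0.0932; V=0.678198+0.110150+0.093204=0.8816
k=7 load: inc=0.093204, refl=0.093204·1.000000=0.0932; V=0.788348+0.093204+0.093204=0.9748
k=8 src: inc=0.093204, refl=0.093204·0.846154=0.0789; V=0.881552+0.093204+0.078865=1.0536
k=9 load: inc=0.078865, refl=0.078865·1.000000=0.0789; V=0.974756+0.078865+0.078865=1.1325
k=10 src: inc=0.078865, refl=0.078865·0.846154=0.0667; V=1.053621+0.078865+0.066732=1.1992

0 0 source 0.1538
1 2 load 0.3077
2 4 source 0.4379
3 6 load 0.5680
4 8 source 0.6782
5 10 load 0.7883
6 12 source 0.8816
7 14 load 0.9748
8 16 source 1.0536
9 18 load 1.1325
10 20 source 1.1992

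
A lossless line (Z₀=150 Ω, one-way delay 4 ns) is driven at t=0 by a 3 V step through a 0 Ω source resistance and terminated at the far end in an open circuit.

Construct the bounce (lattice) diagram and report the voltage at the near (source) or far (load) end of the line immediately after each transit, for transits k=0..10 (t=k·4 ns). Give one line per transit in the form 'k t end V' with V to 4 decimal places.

0 0 source 3.0000
1 4 load 6.0000
2 8 source 3.0000
3 12 load 0.0000
4 16 source 3.0000
5 20 load 6.0000
6 24 source 3.0000
7 28 load 0.0000
8 32 source 3.0000
9 36 load 6.0000
10 40 source 3.0000

Γ_L=1.000000, Γ_S=-1.000000; launch V₁=3·150/150=3.000000
k=0 src: V=3.0000
k=1 load: inc=3.000000, refl=3.000000·1.000000=3.0000; V=0.000000+3.000000+3.000000=6.0000
k=2 src: inc=3.000000, refl=3.000000·-1.000000=-3.0000; V=3.000000+3.000000+-3.000000=3.0000
k=3 load: inc=-3.000000, refl=-3.000000·1.000000=-3.0000; V=6.000000+-3.000000+-3.000000=0.0000
k=4 src: inc=-3.000000, refl=-3.000000·-1.000000=3.0000; V=3.000000+-3.000000+3.000000=3.0000
k=5 load: inc=3.000000, refl=3.000000·1.000000=3.0000; V=0.000000+3.000000+3.000000=6.0000
k=6 src: inc=3.000000, refl=3.000000·-1.000000=-3.0000; V=3.000000+3.000000+-3.000000=3.0000
k=7 load: inc=-3.000000, refl=-3.000000·1.000000=-3.0000; V=6.000000+-3.000000+-3.000000=0.0000
k=8 src: inc=-3.000000, refl=-3.000000·-1.000000=3.0000; V=3.000000+-3.000000+3.000000=3.0000
k=9 load: inc=3.000000, refl=3.000000·1.000000=3.0000; V=0.000000+3.000000+3.000000=6.0000
k=10 src: inc=3.000000, refl=3.000000·-1.000000=-3.0000; V=3.000000+3.000000+-3.000000=3.0000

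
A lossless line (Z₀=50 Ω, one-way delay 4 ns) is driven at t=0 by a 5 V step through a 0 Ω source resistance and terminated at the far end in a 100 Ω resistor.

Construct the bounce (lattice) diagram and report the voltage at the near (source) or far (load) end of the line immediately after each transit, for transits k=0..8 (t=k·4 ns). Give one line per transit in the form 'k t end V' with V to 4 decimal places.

Γ_L=0.333333, Γ_S=-1.000000; launch V₁=5·50/50=5.000000
k=0 src: V=5.0000
k=1 load: inc=5.000000, refl=5.000000·0.333333=1.6667; V=0.000000+5.000000+1.666667=6.6667
k=2 src: inc=1.666667, refl=1.666667·-1.000000=-1.6667; V=5.000000+1.666667+-1.666667=5.0000
k=3 load: inc=-1.666667, refl=-1.666667·0.333333=-0.5556; V=6.666667+-1.666667+-0.555556=4.4444
k=4 src: inc=-0.555556, refl=-0.555556·-1.000000=0.5556; V=5.000000+-0.555556+0.555556=5.0000
k=5 load: inc=0.555556, refl=0.555556·0.333333=0.1852; V=4.444444+0.555556+0.185185=5.1852
k=6 src: inc=0.185185, refl=0.185185·-1.000000=-0.1852; V=5.000000+0.185185+-0.185185=5.0000
k=7 load: inc=-0.185185, refl=-0.185185·0.333333=-0.0617; V=5.185185+-0.185185+-0.061728=4.9383
k=8 src: inc=-0.061728, refl=-0.061728·-1.000000=0.0617; V=5.000000+-0.061728+0.061728=5.0000

0 0 source 5.0000
1 4 load 6.6667
2 8 source 5.0000
3 12 load 4.4444
4 16 source 5.0000
5 20 load 5.1852
6 24 source 5.0000
7 28 load 4.9383
8 32 source 5.0000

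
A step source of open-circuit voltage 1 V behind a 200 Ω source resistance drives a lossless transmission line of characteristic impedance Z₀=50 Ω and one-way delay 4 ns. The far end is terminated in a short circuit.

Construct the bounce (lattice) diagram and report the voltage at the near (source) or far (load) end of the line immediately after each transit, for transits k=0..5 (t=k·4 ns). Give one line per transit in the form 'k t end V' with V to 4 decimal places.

Γ_L=-1.000000, Γ_S=0.600000; launch V₁=1·50/250=0.200000
k=0 src: V=0.2000
k=1 load: inc=0.200000, refl=0.200000·-1.000000=-0.2000; V=0.000000+0.200000+-0.200000=0.0000
k=2 src: inc=-0.200000, refl=-0.200000·0.600000=-0.1200; V=0.200000+-0.200000+-0.120000=-0.1200
k=3 load: inc=-0.120000, refl=-0.120000·-1.000000=0.1200; V=0.000000+-0.120000+0.120000=0.0000
k=4 src: inc=0.120000, refl=0.120000·0.600000=0.0720; V=-0.120000+0.120000+0.072000=0.0720
k=5 load: inc=0.072000, refl=0.072000·-1.000000=-0.0720; V=0.000000+0.072000+-0.072000=0.0000

0 0 source 0.2000
1 4 load 0.0000
2 8 source -0.1200
3 12 load 0.0000
4 16 source 0.0720
5 20 load 0.0000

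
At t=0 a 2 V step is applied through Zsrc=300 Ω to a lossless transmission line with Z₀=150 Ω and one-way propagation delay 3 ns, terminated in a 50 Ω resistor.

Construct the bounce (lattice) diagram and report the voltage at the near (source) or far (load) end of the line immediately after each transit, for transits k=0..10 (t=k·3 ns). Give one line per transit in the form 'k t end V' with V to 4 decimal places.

0 0 source 0.6667
1 3 load 0.3333
2 6 source 0.2222
3 9 load 0.2778
4 12 source 0.2963
5 15 load 0.2870
6 18 source 0.2840
7 21 load 0.2855
8 24 source 0.2860
9 27 load 0.2858
10 30 source 0.2857

Γ_L=-0.500000, Γ_S=0.333333; launch V₁=2·150/450=0.666667
k=0 src: V=0.6667
k=1 load: inc=0.666667, refl=0.666667·-0.500000=-0.3333; V=0.000000+0.666667+-0.333333=0.3333
k=2 src: inc=-0.333333, refl=-0.333333·0.333333=-0.1111; V=0.666667+-0.333333+-0.111111=0.2222
k=3 load: inc=-0.111111, refl=-0.111111·-0.500000=0.0556; V=0.333333+-0.111111+0.055556=0.2778
k=4 src: inc=0.055556, refl=0.055556·0.333333=0.0185; V=0.222222+0.055556+0.018519=0.2963
k=5 load: inc=0.018519, refl=0.018519·-0.500000=-0.0093; V=0.277778+0.018519+-0.009259=0.2870
k=6 src: inc=-0.009259, refl=-0.009259·0.333333=-0.0031; V=0.296296+-0.009259+-0.003086=0.2840
k=7 load: inc=-0.003086, refl=-0.003086·-0.500000=0.0015; V=0.287037+-0.003086+0.001543=0.2855
k=8 src: inc=0.001543, refl=0.001543·0.333333=0.0005; V=0.283951+0.001543+0.000514=0.2860
k=9 load: inc=0.000514, refl=0.000514·-0.500000=-0.0003; V=0.285494+0.000514+-0.000257=0.2858
k=10 src: inc=-0.000257, refl=-0.000257·0.333333=-0.0001; V=0.286008+-0.000257+-0.000086=0.2857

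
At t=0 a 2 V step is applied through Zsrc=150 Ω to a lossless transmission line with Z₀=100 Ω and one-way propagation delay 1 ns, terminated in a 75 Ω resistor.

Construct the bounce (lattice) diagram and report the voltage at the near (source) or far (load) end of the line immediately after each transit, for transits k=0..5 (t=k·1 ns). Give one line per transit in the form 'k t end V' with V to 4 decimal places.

0 0 source 0.8000
1 1 load 0.6857
2 2 source 0.6629
3 3 load 0.6661
4 4 source 0.6668
5 5 load 0.6667

Γ_L=-0.142857, Γ_S=0.200000; launch V₁=2·100/250=0.800000
k=0 src: V=0.8000
k=1 load: inc=0.800000, refl=0.800000·-0.142857=-0.1143; V=0.000000+0.800000+-0.114286=0.6857
k=2 src: inc=-0.114286, refl=-0.114286·0.200000=-0.0229; V=0.800000+-0.114286+-0.022857=0.6629
k=3 load: inc=-0.022857, refl=-0.022857·-0.142857=0.0033; V=0.685714+-0.022857+0.003265=0.6661
k=4 src: inc=0.003265, refl=0.003265·0.200000=0.0007; V=0.662857+0.003265+0.000653=0.6668
k=5 load: inc=0.000653, refl=0.000653·-0.142857=-0.0001; V=0.666122+0.000653+-0.000093=0.6667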